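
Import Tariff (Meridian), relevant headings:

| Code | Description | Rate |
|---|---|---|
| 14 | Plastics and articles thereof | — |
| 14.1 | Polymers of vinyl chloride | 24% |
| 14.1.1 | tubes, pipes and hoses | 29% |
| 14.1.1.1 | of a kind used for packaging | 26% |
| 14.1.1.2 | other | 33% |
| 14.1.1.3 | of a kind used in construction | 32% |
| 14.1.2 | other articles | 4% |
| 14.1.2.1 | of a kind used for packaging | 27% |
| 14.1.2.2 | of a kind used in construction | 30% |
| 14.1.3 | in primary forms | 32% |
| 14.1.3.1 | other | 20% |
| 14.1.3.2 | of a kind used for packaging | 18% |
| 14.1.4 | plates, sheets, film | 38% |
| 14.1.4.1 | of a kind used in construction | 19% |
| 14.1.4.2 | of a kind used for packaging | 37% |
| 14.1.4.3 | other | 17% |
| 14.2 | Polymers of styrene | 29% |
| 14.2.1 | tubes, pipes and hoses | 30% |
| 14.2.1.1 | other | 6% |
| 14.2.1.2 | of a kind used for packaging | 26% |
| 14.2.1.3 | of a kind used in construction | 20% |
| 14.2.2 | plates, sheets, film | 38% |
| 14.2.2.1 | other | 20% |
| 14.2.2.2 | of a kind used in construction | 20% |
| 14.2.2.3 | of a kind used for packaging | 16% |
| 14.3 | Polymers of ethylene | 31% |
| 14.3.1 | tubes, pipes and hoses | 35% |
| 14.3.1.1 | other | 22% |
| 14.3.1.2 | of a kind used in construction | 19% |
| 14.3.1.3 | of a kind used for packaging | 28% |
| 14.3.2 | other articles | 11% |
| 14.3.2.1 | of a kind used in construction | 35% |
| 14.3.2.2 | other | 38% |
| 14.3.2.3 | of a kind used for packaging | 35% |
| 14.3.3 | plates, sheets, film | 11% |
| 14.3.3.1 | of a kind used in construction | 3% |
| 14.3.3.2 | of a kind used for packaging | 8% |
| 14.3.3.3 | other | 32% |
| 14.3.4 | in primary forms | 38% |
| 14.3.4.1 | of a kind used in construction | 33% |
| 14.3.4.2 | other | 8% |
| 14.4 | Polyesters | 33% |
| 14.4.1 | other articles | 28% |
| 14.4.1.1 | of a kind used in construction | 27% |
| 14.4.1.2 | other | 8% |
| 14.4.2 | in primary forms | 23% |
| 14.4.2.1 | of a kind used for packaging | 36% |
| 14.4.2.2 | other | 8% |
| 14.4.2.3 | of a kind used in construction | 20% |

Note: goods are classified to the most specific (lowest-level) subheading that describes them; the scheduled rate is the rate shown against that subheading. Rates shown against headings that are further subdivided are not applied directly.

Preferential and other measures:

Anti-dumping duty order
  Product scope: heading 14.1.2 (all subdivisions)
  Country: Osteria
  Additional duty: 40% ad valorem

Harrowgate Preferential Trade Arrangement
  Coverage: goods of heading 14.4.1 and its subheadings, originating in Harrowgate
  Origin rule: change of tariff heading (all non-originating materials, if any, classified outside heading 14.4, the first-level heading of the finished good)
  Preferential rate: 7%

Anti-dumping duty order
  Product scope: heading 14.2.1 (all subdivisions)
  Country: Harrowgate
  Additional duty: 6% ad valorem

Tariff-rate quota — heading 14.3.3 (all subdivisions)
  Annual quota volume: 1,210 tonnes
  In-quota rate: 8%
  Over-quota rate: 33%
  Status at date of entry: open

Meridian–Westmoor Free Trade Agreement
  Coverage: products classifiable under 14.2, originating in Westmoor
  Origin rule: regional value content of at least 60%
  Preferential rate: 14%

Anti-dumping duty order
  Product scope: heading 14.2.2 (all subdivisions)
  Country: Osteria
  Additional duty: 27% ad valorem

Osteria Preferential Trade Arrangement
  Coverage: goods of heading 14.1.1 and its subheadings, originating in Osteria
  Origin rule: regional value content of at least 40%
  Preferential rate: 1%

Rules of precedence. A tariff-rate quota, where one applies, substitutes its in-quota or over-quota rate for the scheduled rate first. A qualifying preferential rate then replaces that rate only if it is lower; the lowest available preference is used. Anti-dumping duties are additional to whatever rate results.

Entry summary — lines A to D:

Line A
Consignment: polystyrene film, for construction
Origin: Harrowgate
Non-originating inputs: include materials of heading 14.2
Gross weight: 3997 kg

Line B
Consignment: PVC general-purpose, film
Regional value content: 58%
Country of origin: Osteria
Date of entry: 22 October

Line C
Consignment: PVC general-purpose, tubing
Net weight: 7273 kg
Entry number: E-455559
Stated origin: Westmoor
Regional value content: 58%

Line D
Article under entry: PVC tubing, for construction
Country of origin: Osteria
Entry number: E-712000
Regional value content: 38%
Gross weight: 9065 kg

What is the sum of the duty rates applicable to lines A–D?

102%

Line A: polystyrene → 14.2; film → 14.2.2; for construction → 14.2.2.2. Scheduled 20%. Harrowgate agreement on 14.4.1: 14.2.2.2 not covered. → 20%.
Line B: PVC → 14.1; film → 14.1.4; general-purpose → 14.1.4.3. Scheduled 17%. Osteria agreement on 14.1.1: 14.1.4.3 not covered. → 17%.
Line C: PVC → 14.1; tubing → 14.1.1; general-purpose → 14.1.1.2. Scheduled 33%. Westmoor agreement on 14.2: 14.1.1.2 not covered. → 33%.
Line D: PVC → 14.1; tubing → 14.1.1; for construction → 14.1.1.3. Scheduled 32%. Osteria agreement on 14.1.1: RVC < 40%. → 32%.
Sum: 20% + 17% + 33% + 32% = 102%.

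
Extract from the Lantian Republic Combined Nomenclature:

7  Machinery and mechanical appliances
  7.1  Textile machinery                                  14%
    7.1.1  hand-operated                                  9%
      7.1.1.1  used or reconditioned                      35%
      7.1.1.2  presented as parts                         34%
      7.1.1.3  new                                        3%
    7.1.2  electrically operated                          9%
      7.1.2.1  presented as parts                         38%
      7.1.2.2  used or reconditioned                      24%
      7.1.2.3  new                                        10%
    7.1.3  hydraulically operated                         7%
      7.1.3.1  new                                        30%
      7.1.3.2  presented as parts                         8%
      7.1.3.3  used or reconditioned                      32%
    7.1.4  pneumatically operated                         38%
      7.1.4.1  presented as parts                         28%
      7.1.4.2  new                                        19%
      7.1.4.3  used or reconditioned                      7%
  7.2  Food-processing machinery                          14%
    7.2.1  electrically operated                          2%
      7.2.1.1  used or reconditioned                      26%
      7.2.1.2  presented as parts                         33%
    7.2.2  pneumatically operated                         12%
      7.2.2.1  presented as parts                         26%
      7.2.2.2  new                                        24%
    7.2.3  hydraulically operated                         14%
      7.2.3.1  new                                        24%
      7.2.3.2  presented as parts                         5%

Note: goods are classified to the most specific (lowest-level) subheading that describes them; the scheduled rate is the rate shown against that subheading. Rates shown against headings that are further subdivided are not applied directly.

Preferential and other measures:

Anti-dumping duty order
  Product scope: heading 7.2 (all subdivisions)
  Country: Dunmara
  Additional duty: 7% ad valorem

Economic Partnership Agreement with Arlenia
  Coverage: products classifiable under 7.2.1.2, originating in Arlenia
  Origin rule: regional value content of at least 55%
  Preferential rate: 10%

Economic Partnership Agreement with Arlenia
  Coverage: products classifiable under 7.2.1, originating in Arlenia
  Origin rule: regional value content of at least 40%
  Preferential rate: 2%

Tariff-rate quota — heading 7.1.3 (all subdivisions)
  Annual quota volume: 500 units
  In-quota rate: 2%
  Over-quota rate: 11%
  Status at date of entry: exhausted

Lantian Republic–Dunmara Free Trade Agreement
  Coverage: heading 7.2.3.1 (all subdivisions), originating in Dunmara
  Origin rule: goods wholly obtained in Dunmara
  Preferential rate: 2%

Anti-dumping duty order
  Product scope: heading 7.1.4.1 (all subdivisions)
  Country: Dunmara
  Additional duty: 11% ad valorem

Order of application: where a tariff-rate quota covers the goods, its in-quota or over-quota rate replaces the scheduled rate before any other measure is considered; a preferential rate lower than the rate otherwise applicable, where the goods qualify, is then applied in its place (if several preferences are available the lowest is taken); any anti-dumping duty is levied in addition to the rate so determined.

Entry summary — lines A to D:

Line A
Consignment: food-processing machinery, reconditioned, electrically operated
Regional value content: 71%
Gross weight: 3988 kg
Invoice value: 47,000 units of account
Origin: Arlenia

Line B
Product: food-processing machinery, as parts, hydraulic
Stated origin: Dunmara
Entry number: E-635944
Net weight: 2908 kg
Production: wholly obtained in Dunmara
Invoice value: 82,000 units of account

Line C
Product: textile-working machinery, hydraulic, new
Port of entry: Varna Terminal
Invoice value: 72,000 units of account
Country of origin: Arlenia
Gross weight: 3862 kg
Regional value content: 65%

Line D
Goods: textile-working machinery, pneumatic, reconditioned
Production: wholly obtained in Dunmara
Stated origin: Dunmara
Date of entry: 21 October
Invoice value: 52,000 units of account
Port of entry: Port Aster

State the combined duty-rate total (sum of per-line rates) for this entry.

32%

Line A: food-processing → 7.2; electrically operated → 7.2.1; reconditioned → 7.2.1.1. Scheduled 26%. Arlenia agreement on 7.2.1.2: 7.2.1.1 not covered; Arlenia agreement on 7.2.1: RVC ≥ 40% → 2% available; preferential 2%. → 2%.
Line B: food-processing → 7.2; hydraulic → 7.2.3; as parts → 7.2.3.2. Scheduled 5%. Dunmara agreement on 7.2.3.1: 7.2.3.2 not covered; anti-dumping (Dunmara, 7.2): +7%; total 5% + 7% = 12%. → 12%.
Line C: textile-working → 7.1; hydraulic → 7.1.3; new → 7.1.3.1. Scheduled 30%. quota on 7.1.3 exhausted → over-quota 11%; Arlenia agreement on 7.2.1.2: 7.1.3.1 not covered; Arlenia agreement on 7.2.1: 7.1.3.1 not covered. → 11%.
Line D: textile-working → 7.1; pneumatic → 7.1.4; reconditioned → 7.1.4.3. Scheduled 7%. Dunmara agreement on 7.2.3.1: 7.1.4.3 not covered. → 7%.
Sum: 2% + 12% + 11% + 7% = 32%.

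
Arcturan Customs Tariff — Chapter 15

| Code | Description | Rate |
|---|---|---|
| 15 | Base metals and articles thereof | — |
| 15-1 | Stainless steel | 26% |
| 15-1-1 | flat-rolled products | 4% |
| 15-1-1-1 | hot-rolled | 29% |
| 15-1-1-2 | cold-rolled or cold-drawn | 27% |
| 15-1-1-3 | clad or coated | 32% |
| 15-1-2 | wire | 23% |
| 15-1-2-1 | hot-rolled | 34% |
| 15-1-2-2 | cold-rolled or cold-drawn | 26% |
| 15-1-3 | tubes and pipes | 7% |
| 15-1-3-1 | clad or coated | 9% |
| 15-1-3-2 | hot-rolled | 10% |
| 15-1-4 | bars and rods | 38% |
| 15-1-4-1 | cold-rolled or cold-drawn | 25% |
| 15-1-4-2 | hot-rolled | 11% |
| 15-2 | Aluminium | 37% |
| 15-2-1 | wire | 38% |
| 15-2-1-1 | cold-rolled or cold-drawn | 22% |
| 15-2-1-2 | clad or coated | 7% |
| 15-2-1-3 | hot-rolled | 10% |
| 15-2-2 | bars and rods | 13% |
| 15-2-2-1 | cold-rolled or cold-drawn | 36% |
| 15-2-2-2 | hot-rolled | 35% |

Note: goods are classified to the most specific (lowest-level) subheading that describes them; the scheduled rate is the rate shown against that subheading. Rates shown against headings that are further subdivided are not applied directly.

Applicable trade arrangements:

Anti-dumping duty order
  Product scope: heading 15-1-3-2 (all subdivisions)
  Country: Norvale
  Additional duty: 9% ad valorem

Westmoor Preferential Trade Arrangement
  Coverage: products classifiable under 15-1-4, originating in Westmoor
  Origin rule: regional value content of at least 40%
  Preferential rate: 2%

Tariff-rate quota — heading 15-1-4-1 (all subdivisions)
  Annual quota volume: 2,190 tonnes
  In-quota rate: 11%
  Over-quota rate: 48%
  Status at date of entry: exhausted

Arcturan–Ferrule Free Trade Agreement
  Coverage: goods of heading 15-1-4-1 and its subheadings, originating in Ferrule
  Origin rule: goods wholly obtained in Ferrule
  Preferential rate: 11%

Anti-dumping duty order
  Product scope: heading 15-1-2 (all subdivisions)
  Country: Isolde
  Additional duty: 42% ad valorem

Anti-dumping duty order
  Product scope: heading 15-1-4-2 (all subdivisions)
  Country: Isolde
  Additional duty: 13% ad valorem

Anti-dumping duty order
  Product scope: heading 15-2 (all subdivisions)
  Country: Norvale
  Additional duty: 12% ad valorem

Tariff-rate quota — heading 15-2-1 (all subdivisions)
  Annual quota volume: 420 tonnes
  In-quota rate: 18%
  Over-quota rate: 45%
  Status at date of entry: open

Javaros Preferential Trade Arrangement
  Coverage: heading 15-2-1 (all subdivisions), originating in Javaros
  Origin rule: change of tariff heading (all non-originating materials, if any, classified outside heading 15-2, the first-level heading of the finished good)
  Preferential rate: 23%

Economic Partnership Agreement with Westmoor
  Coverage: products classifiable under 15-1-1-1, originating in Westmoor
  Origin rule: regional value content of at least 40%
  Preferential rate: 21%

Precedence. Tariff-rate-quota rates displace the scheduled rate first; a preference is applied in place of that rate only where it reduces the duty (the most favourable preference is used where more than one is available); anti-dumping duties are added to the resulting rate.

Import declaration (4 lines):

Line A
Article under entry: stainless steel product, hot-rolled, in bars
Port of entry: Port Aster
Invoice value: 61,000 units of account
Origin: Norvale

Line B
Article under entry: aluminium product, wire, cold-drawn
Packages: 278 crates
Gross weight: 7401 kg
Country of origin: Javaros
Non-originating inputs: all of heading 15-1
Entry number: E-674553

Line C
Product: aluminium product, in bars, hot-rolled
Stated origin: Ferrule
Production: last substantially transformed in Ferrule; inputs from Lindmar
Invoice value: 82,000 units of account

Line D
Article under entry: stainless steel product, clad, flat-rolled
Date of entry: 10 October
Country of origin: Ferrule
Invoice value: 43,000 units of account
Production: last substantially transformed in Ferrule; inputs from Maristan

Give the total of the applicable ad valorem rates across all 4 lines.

Line A: stainless steel → 15-1; in bars → 15-1-4; hot-rolled → 15-1-4-2. Scheduled 11%. No special measure applies. → 11%.
Line B: aluminium → 15-2; wire → 15-2-1; cold-drawn → 15-2-1-1. Scheduled 22%. quota on 15-2-1 open → in-quota 18%; Javaros agreement on 15-2-1: CTH met → 23% available; preference 23% not lower than 18% → no reduction. → 18%.
Line C: aluminium → 15-2; in bars → 15-2-2; hot-rolled → 15-2-2-2. Scheduled 35%. Ferrule agreement on 15-1-4-1: 15-2-2-2 not covered. → 35%.
Line D: stainless steel → 15-1; flat-rolled → 15-1-1; clad → 15-1-1-3. Scheduled 32%. Ferrule agreement on 15-1-4-1: 15-1-1-3 not covered. → 32%.
Sum: 11% + 18% + 35% + 32% = 96%.

96%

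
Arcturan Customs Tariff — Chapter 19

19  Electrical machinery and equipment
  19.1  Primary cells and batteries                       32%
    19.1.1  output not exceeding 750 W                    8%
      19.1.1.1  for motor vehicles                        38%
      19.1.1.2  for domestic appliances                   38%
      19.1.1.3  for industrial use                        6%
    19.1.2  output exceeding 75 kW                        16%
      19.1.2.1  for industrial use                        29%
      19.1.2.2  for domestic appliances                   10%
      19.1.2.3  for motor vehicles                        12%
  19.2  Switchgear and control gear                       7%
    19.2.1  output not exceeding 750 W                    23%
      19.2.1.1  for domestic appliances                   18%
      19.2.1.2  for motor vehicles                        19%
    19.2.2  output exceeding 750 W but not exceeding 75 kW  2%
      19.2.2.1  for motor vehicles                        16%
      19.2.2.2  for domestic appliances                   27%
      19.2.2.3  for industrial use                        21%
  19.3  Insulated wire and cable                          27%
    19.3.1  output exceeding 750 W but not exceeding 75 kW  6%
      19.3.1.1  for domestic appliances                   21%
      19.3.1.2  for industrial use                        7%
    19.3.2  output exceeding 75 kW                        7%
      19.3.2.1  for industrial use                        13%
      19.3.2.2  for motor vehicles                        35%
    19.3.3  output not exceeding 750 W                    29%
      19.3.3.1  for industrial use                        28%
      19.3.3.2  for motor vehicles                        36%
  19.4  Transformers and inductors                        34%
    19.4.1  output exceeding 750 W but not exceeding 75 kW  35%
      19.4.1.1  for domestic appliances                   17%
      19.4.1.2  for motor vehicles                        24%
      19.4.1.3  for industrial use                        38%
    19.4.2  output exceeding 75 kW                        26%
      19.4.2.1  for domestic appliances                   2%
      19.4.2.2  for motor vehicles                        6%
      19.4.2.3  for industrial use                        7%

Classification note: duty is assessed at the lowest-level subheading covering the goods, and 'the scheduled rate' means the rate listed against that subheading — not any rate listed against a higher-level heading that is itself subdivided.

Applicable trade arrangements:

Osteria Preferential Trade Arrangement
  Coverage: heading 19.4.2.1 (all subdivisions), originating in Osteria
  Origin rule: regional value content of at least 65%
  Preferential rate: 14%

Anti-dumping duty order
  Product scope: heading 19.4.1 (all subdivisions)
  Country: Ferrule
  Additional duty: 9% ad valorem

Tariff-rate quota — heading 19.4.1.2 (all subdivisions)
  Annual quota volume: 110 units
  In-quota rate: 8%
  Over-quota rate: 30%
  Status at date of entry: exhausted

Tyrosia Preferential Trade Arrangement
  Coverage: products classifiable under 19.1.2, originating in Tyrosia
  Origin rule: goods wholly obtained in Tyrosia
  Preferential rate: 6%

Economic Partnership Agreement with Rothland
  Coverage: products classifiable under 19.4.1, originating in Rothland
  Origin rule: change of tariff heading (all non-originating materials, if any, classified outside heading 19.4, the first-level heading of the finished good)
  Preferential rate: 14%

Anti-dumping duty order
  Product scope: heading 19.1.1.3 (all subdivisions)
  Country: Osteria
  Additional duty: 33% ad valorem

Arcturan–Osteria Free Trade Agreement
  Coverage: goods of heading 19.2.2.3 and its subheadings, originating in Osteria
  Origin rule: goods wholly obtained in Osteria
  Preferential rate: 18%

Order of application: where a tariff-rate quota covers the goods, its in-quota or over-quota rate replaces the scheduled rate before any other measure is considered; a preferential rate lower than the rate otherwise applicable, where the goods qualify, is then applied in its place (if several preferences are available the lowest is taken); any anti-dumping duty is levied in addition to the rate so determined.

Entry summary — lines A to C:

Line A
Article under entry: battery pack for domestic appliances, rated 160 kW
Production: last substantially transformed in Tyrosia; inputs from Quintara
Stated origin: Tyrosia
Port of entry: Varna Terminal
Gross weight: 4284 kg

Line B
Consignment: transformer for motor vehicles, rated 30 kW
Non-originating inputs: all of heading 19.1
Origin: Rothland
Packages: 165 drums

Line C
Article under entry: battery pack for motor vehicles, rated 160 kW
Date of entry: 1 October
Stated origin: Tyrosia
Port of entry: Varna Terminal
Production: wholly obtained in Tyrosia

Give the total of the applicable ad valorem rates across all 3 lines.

30%

Line A: battery pack → 19.1; rated 160 kW → 19.1.2; for domestic appliances → 19.1.2.2. Scheduled 10%. Tyrosia agreement on 19.1.2: not wholly obtained. → 10%.
Line B: transformer → 19.4; rated 30 kW → 19.4.1; for motor vehicles → 19.4.1.2. Scheduled 24%. quota on 19.4.1.2 exhausted → over-quota 30%; Rothland agreement on 19.4.1: CTH met → 14% available; preferential 14%. → 14%.
Line C: battery pack → 19.1; rated 160 kW → 19.1.2; for motor vehicles → 19.1.2.3. Scheduled 12%. Tyrosia agreement on 19.1.2: wholly obtained → 6% available; preferential 6%. → 6%.
Sum: 10% + 14% + 6% = 30%.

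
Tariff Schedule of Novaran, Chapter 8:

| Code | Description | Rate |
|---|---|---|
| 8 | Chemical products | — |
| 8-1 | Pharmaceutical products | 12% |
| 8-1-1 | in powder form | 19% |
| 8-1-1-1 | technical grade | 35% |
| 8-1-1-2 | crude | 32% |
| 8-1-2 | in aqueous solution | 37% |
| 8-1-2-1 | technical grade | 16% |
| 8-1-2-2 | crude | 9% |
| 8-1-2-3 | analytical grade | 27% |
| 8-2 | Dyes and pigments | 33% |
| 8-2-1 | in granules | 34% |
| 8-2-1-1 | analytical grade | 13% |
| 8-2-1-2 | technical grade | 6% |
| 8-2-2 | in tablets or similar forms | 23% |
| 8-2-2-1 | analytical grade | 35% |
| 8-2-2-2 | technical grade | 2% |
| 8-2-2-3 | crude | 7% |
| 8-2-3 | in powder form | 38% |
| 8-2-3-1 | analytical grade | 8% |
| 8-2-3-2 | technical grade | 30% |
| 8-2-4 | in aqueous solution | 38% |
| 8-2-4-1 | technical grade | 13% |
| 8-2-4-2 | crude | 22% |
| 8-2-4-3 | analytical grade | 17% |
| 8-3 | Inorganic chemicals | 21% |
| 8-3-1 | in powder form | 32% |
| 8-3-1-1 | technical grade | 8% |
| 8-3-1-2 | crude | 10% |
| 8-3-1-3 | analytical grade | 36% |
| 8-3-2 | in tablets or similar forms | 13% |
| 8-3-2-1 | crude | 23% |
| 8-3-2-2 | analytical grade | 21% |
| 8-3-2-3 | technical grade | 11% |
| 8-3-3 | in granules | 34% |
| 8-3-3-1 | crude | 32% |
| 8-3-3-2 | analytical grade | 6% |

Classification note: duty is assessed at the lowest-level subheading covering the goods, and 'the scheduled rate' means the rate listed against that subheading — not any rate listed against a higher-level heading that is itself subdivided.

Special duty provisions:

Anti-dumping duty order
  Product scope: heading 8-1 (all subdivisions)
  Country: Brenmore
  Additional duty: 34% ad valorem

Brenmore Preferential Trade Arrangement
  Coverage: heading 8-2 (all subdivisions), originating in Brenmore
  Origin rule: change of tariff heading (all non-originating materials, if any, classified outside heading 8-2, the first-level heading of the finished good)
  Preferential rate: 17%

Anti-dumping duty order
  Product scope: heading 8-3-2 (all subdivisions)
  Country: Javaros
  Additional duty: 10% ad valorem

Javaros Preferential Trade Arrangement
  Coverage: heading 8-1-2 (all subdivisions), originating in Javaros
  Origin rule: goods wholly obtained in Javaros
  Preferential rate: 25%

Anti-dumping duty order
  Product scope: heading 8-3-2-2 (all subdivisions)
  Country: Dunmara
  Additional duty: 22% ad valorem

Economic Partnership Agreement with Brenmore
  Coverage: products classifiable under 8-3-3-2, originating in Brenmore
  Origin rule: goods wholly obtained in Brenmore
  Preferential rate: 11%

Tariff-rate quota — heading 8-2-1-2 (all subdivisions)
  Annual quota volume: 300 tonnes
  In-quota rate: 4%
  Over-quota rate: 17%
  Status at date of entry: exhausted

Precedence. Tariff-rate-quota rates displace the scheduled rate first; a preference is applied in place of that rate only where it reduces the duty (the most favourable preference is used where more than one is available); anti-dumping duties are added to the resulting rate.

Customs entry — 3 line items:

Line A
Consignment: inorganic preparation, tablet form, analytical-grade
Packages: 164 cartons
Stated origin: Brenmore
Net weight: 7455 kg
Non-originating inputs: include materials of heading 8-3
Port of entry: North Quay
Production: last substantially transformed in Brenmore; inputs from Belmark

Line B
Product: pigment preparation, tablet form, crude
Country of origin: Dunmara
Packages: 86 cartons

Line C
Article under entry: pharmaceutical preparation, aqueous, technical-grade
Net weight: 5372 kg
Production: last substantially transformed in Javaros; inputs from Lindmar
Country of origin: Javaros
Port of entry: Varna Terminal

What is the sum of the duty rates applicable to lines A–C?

Line A: inorganic → 8-3; tablet form → 8-3-2; analytical-grade → 8-3-2-2. Scheduled 21%. Brenmore agreement on 8-2: 8-3-2-2 not covered; Brenmore agreement on 8-3-3-2: 8-3-2-2 not covered. → 21%.
Line B: pigment → 8-2; tablet form → 8-2-2; crude → 8-2-2-3. Scheduled 7%. No special measure applies. → 7%.
Line C: pharmaceutical → 8-1; aqueous → 8-1-2; technical-grade → 8-1-2-1. Scheduled 16%. Javaros agreement on 8-1-2: not wholly obtained. → 16%.
Sum: 21% + 7% + 16% = 44%.

44%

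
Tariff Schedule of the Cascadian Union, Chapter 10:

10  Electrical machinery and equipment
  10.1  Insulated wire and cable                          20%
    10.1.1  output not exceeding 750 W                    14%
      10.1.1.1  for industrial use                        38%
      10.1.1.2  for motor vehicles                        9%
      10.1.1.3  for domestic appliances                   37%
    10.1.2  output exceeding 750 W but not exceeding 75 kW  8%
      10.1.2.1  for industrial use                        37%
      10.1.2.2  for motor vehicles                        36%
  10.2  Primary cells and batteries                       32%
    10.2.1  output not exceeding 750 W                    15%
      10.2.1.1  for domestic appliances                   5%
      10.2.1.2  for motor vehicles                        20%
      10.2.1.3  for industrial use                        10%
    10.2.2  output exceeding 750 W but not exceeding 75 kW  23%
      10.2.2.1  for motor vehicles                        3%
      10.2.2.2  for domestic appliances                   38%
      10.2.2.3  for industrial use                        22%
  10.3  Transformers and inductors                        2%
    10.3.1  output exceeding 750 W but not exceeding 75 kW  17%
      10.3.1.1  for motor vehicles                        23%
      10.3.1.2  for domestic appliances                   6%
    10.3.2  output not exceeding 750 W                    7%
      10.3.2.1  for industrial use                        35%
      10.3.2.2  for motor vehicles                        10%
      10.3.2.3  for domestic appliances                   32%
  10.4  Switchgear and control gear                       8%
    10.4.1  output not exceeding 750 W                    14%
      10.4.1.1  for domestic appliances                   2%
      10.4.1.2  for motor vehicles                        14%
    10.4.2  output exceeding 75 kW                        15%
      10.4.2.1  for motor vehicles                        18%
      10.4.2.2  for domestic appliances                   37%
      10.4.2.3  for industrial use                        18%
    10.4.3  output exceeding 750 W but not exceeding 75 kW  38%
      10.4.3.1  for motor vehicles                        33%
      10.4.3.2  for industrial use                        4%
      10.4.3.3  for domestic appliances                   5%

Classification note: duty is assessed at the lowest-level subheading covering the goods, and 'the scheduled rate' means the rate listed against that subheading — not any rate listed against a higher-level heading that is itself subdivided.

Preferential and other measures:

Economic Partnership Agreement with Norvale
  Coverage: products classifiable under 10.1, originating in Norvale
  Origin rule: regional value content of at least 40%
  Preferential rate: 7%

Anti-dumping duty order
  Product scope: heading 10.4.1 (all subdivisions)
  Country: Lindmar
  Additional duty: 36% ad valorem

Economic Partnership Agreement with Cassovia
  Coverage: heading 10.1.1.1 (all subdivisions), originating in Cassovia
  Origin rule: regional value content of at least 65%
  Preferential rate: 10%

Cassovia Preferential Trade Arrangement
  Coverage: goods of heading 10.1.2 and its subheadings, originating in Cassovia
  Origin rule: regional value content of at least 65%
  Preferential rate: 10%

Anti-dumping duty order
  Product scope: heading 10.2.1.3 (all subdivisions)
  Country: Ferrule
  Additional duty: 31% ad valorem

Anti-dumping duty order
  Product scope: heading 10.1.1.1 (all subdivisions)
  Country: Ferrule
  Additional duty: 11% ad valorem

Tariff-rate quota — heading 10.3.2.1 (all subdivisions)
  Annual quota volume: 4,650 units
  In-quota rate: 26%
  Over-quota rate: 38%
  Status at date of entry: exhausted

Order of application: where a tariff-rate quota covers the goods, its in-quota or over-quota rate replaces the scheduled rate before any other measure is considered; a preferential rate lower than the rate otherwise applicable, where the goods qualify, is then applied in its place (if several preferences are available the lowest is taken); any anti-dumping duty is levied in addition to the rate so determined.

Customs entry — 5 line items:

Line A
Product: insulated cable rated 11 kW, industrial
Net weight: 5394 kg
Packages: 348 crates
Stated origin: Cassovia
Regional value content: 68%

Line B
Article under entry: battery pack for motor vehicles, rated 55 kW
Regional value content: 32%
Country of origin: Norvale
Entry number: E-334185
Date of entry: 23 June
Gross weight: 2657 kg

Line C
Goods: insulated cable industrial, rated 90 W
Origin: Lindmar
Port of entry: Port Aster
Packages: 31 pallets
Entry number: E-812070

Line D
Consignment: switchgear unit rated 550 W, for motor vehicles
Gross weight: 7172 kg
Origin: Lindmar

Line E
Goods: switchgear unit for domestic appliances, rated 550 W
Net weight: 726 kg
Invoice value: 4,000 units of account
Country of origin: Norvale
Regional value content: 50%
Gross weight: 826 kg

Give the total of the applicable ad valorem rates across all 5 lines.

Line A: insulated cable → 10.1; rated 11 kW → 10.1.2; industrial → 10.1.2.1. Scheduled 37%. Cassovia agreement on 10.1.1.1: 10.1.2.1 not covered; Cassovia agreement on 10.1.2: RVC ≥ 65% → 10% available; preferential 10%. → 10%.
Line B: battery pack → 10.2; rated 55 kW → 10.2.2; for motor vehicles → 10.2.2.1. Scheduled 3%. Norvale agreement on 10.1: 10.2.2.1 not covered. → 3%.
Line C: insulated cable → 10.1; rated 90 W → 10.1.1; industrial → 10.1.1.1. Scheduled 38%. No special measure applies. → 38%.
Line D: switchgear unit → 10.4; rated 550 W → 10.4.1; for motor vehicles → 10.4.1.2. Scheduled 14%. anti-dumping (Lindmar, 10.4.1): +36%; total 14% + 36% = 50%. → 50%.
Line E: switchgear unit → 10.4; rated 550 W → 10.4.1; for domestic appliances → 10.4.1.1. Scheduled 2%. Norvale agreement on 10.1: 10.4.1.1 not covered. → 2%.
Sum: 10% + 3% + 38% + 50% + 2% = 103%.

103%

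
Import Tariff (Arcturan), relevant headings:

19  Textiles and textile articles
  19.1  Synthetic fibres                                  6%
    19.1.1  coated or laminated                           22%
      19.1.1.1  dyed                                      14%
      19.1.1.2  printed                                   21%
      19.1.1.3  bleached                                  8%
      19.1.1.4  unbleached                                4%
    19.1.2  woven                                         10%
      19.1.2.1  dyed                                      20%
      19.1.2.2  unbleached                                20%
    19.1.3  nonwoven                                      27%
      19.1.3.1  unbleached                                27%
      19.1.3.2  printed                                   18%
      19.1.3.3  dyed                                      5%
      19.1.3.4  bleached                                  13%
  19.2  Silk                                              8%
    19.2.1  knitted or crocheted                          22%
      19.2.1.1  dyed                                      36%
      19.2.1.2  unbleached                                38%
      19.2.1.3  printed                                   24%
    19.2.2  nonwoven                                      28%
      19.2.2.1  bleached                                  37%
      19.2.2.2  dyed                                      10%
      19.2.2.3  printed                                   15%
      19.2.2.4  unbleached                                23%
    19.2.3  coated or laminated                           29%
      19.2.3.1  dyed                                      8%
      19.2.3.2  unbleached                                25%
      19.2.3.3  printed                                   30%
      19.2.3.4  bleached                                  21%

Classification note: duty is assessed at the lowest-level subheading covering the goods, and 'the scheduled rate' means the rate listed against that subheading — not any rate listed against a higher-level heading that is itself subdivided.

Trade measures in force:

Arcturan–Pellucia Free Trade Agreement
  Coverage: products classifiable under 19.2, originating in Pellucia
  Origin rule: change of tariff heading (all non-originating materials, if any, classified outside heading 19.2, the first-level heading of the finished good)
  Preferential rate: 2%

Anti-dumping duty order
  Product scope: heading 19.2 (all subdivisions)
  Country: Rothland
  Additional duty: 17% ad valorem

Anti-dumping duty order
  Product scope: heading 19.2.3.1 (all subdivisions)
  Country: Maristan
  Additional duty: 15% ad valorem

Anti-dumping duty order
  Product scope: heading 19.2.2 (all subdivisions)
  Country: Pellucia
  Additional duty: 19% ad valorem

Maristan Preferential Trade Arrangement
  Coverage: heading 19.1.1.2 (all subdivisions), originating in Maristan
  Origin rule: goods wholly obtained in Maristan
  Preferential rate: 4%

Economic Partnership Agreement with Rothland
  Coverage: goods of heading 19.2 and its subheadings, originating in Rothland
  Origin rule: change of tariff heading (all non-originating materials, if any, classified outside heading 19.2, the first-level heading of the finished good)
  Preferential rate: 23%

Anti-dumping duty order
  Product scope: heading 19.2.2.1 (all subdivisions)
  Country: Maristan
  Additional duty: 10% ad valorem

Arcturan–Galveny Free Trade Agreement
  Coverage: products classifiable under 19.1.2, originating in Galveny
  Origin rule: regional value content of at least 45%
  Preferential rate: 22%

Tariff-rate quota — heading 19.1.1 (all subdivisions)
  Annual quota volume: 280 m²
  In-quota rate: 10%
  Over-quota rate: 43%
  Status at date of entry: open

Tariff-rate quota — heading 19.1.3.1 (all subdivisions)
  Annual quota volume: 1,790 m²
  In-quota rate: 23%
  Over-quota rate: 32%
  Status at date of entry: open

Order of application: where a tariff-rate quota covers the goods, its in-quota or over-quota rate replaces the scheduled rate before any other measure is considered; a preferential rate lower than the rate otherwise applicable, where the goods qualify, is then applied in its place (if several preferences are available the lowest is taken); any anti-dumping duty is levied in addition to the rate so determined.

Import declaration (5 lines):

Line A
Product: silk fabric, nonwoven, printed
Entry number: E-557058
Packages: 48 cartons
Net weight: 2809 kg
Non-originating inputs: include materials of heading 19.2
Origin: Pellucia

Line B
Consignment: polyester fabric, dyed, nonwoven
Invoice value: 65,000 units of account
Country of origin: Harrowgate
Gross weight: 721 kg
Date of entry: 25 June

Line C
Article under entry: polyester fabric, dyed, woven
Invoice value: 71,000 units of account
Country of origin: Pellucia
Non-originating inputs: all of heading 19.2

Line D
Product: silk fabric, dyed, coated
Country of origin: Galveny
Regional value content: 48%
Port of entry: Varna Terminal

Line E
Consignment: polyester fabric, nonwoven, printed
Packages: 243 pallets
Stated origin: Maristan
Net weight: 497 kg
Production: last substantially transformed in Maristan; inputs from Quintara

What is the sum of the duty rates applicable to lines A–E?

85%

Line A: silk → 19.2; nonwoven → 19.2.2; printed → 19.2.2.3. Scheduled 15%. Pellucia agreement on 19.2: CTH not met; anti-dumping (Pellucia, 19.2.2): +19%; total 15% + 19% = 34%. → 34%.
Line B: polyester → 19.1; nonwoven → 19.1.3; dyed → 19.1.3.3. Scheduled 5%. No special measure applies. → 5%.
Line C: polyester → 19.1; woven → 19.1.2; dyed → 19.1.2.1. Scheduled 20%. Pellucia agreement on 19.2: 19.1.2.1 not covered. → 20%.
Line D: silk → 19.2; coated → 19.2.3; dyed → 19.2.3.1. Scheduled 8%. Galveny agreement on 19.1.2: 19.2.3.1 not covered. → 8%.
Line E: polyester → 19.1; nonwoven → 19.1.3; printed → 19.1.3.2. Scheduled 18%. Maristan agreement on 19.1.1.2: 19.1.3.2 not covered. → 18%.
Sum: 34% + 5% + 20% + 8% + 18% = 85%.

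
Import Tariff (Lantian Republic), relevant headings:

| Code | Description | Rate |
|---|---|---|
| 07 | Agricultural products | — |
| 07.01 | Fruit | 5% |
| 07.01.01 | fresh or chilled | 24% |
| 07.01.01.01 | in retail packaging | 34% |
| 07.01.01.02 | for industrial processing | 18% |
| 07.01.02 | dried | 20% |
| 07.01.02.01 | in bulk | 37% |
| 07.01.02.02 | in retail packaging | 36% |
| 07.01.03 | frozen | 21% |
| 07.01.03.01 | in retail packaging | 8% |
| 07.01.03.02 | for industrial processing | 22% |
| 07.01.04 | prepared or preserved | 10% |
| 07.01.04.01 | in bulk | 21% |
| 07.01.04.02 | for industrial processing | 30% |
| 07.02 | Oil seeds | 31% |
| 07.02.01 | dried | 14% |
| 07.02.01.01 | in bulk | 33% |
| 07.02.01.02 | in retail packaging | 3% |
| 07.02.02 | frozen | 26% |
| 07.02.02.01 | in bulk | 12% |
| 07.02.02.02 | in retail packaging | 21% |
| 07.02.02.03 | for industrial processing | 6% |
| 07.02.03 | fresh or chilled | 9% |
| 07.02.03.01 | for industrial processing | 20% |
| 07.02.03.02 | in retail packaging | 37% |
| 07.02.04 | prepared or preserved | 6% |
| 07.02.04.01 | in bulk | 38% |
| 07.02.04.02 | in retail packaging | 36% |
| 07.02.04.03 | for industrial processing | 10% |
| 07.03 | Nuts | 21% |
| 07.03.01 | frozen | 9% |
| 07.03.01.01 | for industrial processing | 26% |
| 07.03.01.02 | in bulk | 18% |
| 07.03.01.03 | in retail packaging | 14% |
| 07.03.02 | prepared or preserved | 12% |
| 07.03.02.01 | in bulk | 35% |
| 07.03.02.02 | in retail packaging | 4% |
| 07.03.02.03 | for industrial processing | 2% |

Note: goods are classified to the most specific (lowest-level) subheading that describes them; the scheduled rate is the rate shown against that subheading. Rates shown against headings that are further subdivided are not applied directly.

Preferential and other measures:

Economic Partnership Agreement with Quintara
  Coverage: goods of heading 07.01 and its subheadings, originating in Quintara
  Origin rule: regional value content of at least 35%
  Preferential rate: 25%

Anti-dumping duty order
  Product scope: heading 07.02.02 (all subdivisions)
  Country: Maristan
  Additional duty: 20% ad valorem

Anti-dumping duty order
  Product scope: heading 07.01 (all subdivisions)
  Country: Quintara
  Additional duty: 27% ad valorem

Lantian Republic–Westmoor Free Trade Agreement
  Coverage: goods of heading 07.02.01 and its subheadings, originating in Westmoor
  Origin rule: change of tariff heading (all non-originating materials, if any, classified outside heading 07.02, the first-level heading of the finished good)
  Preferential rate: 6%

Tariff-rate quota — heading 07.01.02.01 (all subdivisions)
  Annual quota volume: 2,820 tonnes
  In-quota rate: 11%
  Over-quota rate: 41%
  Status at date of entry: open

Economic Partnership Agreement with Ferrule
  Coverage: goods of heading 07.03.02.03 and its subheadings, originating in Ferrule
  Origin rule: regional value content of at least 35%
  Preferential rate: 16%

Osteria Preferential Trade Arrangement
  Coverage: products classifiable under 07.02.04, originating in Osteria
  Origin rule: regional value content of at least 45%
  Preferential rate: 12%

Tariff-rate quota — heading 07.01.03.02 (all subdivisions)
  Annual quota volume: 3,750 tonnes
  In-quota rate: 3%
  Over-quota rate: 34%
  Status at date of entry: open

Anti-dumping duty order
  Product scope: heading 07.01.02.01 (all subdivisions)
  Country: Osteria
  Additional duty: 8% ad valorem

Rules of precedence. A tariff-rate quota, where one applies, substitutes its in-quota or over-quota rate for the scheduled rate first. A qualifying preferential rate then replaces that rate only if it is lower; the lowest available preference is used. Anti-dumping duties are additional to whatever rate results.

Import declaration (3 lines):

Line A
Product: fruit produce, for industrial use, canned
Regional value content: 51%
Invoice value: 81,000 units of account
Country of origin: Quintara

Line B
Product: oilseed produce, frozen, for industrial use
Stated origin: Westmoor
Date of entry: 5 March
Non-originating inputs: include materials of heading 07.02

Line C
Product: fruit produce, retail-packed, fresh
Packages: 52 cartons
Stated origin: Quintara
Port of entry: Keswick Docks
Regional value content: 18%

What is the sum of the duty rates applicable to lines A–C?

119%

Line A: fruit → 07.01; canned → 07.01.04; for industrial use → 07.01.04.02. Scheduled 30%. Quintara agreement on 07.01: RVC ≥ 35% → 25% available; preferential 25%; anti-dumping (Quintara, 07.01): +27%; total 25% + 27% = 52%. → 52%.
Line B: oilseed → 07.02; frozen → 07.02.02; for industrial use → 07.02.02.03. Scheduled 6%. Westmoor agreement on 07.02.01: 07.02.02.03 not covered. → 6%.
Line C: fruit → 07.01; fresh → 07.01.01; retail-packed → 07.01.01.01. Scheduled 34%. Quintara agreement on 07.01: RVC < 35%; anti-dumping (Quintara, 07.01): +27%; total 34% + 27% = 61%. → 61%.
Sum: 52% + 6% + 61% = 119%.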